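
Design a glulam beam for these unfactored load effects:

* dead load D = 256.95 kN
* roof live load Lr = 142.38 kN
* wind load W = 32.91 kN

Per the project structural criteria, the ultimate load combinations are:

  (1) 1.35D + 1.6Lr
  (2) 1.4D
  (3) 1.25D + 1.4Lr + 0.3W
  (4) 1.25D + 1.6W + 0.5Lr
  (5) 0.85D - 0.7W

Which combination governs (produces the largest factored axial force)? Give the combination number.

(1) 1.35(256.95) + 1.6(142.38) = 346.88 + 227.81 = 574.69
(2) 1.4(256.95) = 359.73
(3) 1.25(256.95) + 1.4(142.38) + 0.3(32.91) = 321.19 + 199.33 + 9.87 = 530.39
(4) 1.25(256.95) + 1.6(32.91) + 0.5(142.38) = 445.03
(5) 0.85(256.95) - 0.7(32.91) = 218.41 - 23.04 = 195.37
The largest value is 574.69 kN from combination 1.

Combination 1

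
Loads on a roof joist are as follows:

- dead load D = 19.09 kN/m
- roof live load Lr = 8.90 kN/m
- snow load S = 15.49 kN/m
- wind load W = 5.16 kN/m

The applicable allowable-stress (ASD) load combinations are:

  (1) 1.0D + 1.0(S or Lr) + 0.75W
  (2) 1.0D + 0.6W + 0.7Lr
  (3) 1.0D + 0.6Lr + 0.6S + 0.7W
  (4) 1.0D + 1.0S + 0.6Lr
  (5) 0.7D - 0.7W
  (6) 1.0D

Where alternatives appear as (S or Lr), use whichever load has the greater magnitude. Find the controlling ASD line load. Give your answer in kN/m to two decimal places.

(S or Lr) → S = 15.49 kN/m.
(1) 1.0(19.09) + 1.0(15.49) + 0.75(5.16) = 38.45
(2) 1.0(19.09) + 0.6(5.16) + 0.7(8.90) = 28.42
(3) 1.0(19.09) + 0.6(8.90) + 0.6(15.49) + 0.7(5.16) = 37.34
(4) 1.0(19.09) + 1.0(15.49) + 0.6(8.90) = 39.92
(5) 0.7(19.09) - 0.7(5.16) = 9.75
(6) 1.0(19.09) = 19.09
The controlling combination is 4, giving 39.92 kN/m.

39.92 kN/m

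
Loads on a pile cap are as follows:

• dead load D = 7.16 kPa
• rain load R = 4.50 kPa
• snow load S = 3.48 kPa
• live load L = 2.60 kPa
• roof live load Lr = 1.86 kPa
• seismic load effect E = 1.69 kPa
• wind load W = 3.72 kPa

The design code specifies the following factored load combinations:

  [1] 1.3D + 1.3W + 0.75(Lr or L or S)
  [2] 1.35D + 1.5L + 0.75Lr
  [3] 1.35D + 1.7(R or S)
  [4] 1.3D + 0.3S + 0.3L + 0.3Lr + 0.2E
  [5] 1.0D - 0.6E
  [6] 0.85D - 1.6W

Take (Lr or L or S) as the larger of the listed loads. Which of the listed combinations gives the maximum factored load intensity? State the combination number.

Combination 3

(Lr or L or S) → S = 3.48 kPa; (R or S) → R = 4.50 kPa.
[1] 1.3(7.16) + 1.3(3.72) + 0.75(3.48) = 16.75
[2] 1.35(7.16) + 1.5(2.60) + 0.75(1.86) = 14.96
[3] 1.35(7.16) + 1.7(4.50) = 9.67 + 7.65 = 17.32
[4] 1.3(7.16) + 0.3(3.48) + 0.3(2.60) + 0.3(1.86) + 0.2(1.69) = 9.31 + 1.04 + 0.78 + 0.56 + 0.34 = 12.03
[5] 1.0(7.16) - 0.6(1.69) = 7.16 - 1.01 = 6.15
[6] 0.85(7.16) - 1.6(3.72) = 0.13
The largest value is 17.32 kPa from combination 3.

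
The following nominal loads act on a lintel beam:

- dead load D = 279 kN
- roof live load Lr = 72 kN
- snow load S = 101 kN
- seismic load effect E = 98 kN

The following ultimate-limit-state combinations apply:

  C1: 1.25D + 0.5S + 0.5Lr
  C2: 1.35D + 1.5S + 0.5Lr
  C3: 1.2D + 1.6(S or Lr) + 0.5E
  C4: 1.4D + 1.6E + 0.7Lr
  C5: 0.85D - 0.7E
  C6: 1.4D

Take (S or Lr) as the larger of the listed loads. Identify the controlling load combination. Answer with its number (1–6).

(S or Lr) → S = 101 kN.
C1: 1.25(279) + 0.5(101) + 0.5(72) = 348.75 + 50.50 + 36.00 = 435.25
C2: 1.35(279) + 1.5(101) + 0.5(72) = 376.65 + 151.50 + 36.00 = 564.15
C3: 1.2(279) + 1.6(101) + 0.5(98) = 334.80 + 161.60 + 49.00 = 545.40
C4: 1.4(279) + 1.6(98) + 0.7(72) = 390.60 + 156.80 + 50.40 = 597.80
C5: 0.85(279) - 0.7(98) = 237.15 - 68.60 = 168.55
C6: 1.4(279) = 390.60
The largest value is 597.80 kN from combination 4.

Combination 4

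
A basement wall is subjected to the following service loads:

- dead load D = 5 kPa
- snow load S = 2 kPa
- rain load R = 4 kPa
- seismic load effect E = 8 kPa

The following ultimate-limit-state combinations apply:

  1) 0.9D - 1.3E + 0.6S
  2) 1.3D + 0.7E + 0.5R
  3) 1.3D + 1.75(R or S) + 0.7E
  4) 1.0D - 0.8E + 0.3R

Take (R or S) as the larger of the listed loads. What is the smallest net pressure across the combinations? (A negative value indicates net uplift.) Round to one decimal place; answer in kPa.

(R or S) → R = 4 kPa.
1) 0.9(5) - 1.3(8) + 0.6(2) = 4.5 - 10.4 + 1.2 = -4.7
2) 1.3(5) + 0.7(8) + 0.5(4) = 6.5 + 5.6 + 2.0 = 14.1
3) 1.3(5) + 1.75(4) + 0.7(8) = 6.5 + 7.0 + 5.6 = 19.1
4) 1.0(5) - 0.8(8) + 0.3(4) = 5.0 - 6.4 + 1.2 = -0.2
Combination 1 gives the minimum: -4.7 kPa.

-4.7 kPa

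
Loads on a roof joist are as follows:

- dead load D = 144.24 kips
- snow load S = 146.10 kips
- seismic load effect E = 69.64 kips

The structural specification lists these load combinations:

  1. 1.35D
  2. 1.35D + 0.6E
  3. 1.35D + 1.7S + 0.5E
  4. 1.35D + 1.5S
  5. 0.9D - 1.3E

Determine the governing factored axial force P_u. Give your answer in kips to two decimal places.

1. 1.35(144.24) = 194.72
2. 1.35(144.24) + 0.6(69.64) = 236.51
3. 1.35(144.24) + 1.7(146.10) + 0.5(69.64) = 194.72 + 248.37 + 34.82 = 477.91
4. 1.35(144.24) + 1.5(146.10) = 194.72 + 219.15 = 413.87
5. 0.9(144.24) - 1.3(69.64) = 39.28
Combination 3 governs: P_u = 477.91 kips.

477.91 kips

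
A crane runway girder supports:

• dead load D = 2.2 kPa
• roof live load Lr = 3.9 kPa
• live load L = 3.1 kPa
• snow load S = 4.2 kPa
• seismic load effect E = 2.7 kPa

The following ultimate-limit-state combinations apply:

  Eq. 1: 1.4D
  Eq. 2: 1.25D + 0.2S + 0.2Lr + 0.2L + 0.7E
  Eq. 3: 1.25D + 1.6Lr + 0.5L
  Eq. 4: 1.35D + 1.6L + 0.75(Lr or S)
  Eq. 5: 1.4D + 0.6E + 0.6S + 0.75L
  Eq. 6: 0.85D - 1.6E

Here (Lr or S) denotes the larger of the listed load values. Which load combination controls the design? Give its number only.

(Lr or S) → S = 4.2 kPa.
Eq. 1: 1.4(2.2) = 3.1
Eq. 2: 1.25(2.2) + 0.2(4.2) + 0.2(3.9) + 0.2(3.1) + 0.7(2.7) = 2.8 + 0.8 + 0.8 + 0.6 + 1.9 = 6.9
Eq. 3: 1.25(2.2) + 1.6(3.9) + 0.5(3.1) = 10.5
Eq. 4: 1.35(2.2) + 1.6(3.1) + 0.75(4.2) = 11.1
Eq. 5: 1.4(2.2) + 0.6(2.7) + 0.6(4.2) + 0.75(3.1) = 3.1 + 1.6 + 2.5 + 2.3 = 9.5
Eq. 6: 0.85(2.2) - 1.6(2.7) = -2.5
The largest value is 11.1 kPa from combination 4.

Combination 4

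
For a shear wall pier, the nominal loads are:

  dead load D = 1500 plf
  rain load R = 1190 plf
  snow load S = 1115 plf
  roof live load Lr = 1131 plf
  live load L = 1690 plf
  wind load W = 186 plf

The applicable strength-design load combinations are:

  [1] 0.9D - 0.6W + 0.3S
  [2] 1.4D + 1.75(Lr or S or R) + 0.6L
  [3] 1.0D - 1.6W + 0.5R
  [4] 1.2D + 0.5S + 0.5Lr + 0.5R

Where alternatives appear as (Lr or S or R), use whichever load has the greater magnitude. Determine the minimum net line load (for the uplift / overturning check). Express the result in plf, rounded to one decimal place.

(Lr or S or R) → R = 1190 plf.
[1] 0.9(1500) - 0.6(186) + 0.3(1115) = 1350.0 - 111.6 + 334.5 = 1572.9
[2] 1.4(1500) + 1.75(1190) + 0.6(1690) = 2100.0 + 2082.5 + 1014.0 = 5196.5
[3] 1.0(1500) - 1.6(186) + 0.5(1190) = 1500.0 - 297.6 + 595.0 = 1797.4
[4] 1.2(1500) + 0.5(1115) + 0.5(1131) + 0.5(1190) = 1800.0 + 557.5 + 565.5 + 595.0 = 3518.0
Combination 1 gives the minimum: 1572.9 plf.

1572.9 plf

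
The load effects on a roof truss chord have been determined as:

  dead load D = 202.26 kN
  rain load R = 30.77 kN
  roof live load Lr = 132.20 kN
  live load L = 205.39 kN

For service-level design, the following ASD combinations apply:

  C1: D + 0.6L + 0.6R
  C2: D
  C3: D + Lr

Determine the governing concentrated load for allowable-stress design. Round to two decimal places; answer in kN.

343.96 kN

C1: 1.0(202.26) + 0.6(205.39) + 0.6(30.77) = 343.96
C2: 1.0(202.26) = 202.26
C3: 1.0(202.26) + 1.0(132.20) = 202.26 + 132.20 = 334.46
Maximum is from combination 1.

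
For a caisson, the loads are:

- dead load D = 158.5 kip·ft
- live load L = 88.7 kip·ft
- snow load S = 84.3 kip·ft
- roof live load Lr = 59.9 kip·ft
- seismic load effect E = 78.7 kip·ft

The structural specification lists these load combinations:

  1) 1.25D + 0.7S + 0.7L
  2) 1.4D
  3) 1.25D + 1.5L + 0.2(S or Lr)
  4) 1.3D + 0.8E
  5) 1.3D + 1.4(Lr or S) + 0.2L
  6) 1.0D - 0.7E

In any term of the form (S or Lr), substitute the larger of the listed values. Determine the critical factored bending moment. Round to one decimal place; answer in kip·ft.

(S or Lr) → S = 84.3 kip·ft; (Lr or S) → S = 84.3 kip·ft.
1) 1.25(158.5) + 0.7(84.3) + 0.7(88.7) = 319.2
2) 1.4(158.5) = 221.9
3) 1.25(158.5) + 1.5(88.7) + 0.2(84.3) = 348.0
4) 1.3(158.5) + 0.8(78.7) = 269.0
5) 1.3(158.5) + 1.4(84.3) + 0.2(88.7) = 341.8
6) 1.0(158.5) - 0.7(78.7) = 103.4
Maximum is from combination 3.

348.0 kip·ft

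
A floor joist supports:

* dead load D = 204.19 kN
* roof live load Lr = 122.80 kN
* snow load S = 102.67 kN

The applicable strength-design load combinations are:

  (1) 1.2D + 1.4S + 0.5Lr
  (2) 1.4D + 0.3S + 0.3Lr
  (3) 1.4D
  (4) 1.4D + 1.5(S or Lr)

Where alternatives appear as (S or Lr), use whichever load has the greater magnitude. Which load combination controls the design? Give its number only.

(S or Lr) → Lr = 122.80 kN.
(1) 1.2(204.19) + 1.4(102.67) + 0.5(122.80) = 245.03 + 143.74 + 61.40 = 450.17
(2) 1.4(204.19) + 0.3(102.67) + 0.3(122.80) = 285.87 + 30.80 + 36.84 = 353.51
(3) 1.4(204.19) = 285.87
(4) 1.4(204.19) + 1.5(122.80) = 285.87 + 184.20 = 470.07
The largest value is 470.07 kN from combination 4.

Combination 4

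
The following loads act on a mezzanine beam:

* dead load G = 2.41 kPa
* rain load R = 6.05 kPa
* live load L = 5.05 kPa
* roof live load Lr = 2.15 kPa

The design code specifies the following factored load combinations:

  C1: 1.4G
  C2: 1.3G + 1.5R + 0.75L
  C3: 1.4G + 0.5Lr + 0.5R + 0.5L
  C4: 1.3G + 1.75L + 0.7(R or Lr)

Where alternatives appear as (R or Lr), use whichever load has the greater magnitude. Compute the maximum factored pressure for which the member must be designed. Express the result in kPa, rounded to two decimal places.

(R or Lr) → R = 6.05 kPa.
C1: 1.4(2.41) = 3.37
C2: 1.3(2.41) + 1.5(6.05) + 0.75(5.05) = 16.00
C3: 1.4(2.41) + 0.5(2.15) + 0.5(6.05) + 0.5(5.05) = 10.00
C4: 1.3(2.41) + 1.75(5.05) + 0.7(6.05) = 16.21
Maximum is from combination 4.

16.21 kPa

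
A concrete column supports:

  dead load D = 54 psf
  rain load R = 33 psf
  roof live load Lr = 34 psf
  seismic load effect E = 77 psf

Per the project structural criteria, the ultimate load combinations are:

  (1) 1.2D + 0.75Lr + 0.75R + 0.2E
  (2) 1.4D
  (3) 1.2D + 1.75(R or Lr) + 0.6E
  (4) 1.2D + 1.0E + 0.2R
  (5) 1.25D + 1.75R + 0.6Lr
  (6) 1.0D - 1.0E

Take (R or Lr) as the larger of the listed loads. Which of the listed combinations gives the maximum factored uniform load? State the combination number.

(R or Lr) → Lr = 34 psf.
(1) 1.2(54) + 0.75(34) + 0.75(33) + 0.2(77) = 64.80 + 25.50 + 24.75 + 15.40 = 130.45
(2) 1.4(54) = 75.60
(3) 1.2(54) + 1.75(34) + 0.6(77) = 64.80 + 59.50 + 46.20 = 170.50
(4) 1.2(54) + 1.0(77) + 0.2(33) = 64.80 + 77.00 + 6.60 = 148.40
(5) 1.25(54) + 1.75(33) + 0.6(34) = 67.50 + 57.75 + 20.40 = 145.65
(6) 1.0(54) - 1.0(77) = 54.00 - 77.00 = -23.00
The largest value is 170.50 psf from combination 3.

Combination 3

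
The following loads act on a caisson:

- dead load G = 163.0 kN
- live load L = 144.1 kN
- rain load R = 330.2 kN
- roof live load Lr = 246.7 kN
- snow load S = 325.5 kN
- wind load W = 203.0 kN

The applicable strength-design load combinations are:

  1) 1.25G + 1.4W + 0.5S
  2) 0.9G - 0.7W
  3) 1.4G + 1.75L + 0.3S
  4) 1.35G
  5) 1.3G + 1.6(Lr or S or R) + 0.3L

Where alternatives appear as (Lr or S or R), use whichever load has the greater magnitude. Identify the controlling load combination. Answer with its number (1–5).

(Lr or S or R) → R = 330.2 kN.
1) 1.25(163.0) + 1.4(203.0) + 0.5(325.5) = 203.75 + 284.20 + 162.75 = 650.70
2) 0.9(163.0) - 0.7(203.0) = 146.70 - 142.10 = 4.60
3) 1.4(163.0) + 1.75(144.1) + 0.3(325.5) = 228.20 + 252.18 + 97.65 = 578.03
4) 1.35(163.0) = 220.05
5) 1.3(163.0) + 1.6(330.2) + 0.3(144.1) = 211.90 + 528.32 + 43.23 = 783.45
The largest value is 783.45 kN from combination 5.

Combination 5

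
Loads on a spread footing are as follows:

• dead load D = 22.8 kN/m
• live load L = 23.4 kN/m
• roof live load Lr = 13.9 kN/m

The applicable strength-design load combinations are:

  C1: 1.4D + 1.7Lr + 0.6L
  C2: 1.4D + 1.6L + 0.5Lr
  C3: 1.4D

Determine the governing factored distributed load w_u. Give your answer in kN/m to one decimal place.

C1: 1.4(22.8) + 1.7(13.9) + 0.6(23.4) = 69.6
C2: 1.4(22.8) + 1.6(23.4) + 0.5(13.9) = 76.3
C3: 1.4(22.8) = 31.9
The controlling combination is 2, giving 76.3 kN/m.

76.3 kN/m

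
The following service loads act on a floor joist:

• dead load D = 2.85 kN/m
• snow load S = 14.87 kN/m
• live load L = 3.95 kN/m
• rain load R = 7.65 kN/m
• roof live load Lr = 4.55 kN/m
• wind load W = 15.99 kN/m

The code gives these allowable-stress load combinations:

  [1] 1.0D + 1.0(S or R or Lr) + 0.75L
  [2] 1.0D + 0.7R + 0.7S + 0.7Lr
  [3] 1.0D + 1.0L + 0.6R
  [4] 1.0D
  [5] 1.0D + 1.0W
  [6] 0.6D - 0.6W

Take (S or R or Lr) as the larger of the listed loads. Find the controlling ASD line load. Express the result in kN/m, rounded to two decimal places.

(S or R or Lr) → S = 14.87 kN/m.
[1] 1.0(2.85) + 1.0(14.87) + 0.75(3.95) = 2.85 + 14.87 + 2.96 = 20.68
[2] 1.0(2.85) + 0.7(7.65) + 0.7(14.87) + 0.7(4.55) = 21.80
[3] 1.0(2.85) + 1.0(3.95) + 0.6(7.65) = 2.85 + 3.95 + 4.59 = 11.39
[4] 1.0(2.85) = 2.85
[5] 1.0(2.85) + 1.0(15.99) = 2.85 + 15.99 = 18.84
[6] 0.6(2.85) - 0.6(15.99) = 1.71 - 9.59 = -7.88
Combination 2 governs: w = 21.80 kN/m.

21.80 kN/m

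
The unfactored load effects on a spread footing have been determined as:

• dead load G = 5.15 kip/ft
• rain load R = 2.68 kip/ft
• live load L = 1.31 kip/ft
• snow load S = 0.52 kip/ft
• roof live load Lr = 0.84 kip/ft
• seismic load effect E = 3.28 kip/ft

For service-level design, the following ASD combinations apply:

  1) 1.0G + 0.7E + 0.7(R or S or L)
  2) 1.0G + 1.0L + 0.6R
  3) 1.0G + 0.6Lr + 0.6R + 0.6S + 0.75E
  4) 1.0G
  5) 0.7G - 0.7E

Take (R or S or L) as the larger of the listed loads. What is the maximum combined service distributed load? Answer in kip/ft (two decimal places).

10.03 kip/ft

(R or S or L) → R = 2.68 kip/ft.
1) 1.0(5.15) + 0.7(3.28) + 0.7(2.68) = 9.32
2) 1.0(5.15) + 1.0(1.31) + 0.6(2.68) = 8.07
3) 1.0(5.15) + 0.6(0.84) + 0.6(2.68) + 0.6(0.52) + 0.75(3.28) = 10.03
4) 1.0(5.15) = 5.15
5) 0.7(5.15) - 0.7(3.28) = 1.31
Maximum is from combination 3.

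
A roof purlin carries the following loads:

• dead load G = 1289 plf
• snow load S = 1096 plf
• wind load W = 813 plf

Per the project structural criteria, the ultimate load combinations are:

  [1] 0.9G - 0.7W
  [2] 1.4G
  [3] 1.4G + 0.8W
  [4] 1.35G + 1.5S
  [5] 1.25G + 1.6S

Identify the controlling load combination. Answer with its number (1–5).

[1] 0.9(1289) - 0.7(813) = 591.00
[2] 1.4(1289) = 1804.60
[3] 1.4(1289) + 0.8(813) = 2455.00
[4] 1.35(1289) + 1.5(1096) = 3384.15
[5] 1.25(1289) + 1.6(1096) = 3364.85
The largest value is 3384.15 plf from combination 4.

Combination 4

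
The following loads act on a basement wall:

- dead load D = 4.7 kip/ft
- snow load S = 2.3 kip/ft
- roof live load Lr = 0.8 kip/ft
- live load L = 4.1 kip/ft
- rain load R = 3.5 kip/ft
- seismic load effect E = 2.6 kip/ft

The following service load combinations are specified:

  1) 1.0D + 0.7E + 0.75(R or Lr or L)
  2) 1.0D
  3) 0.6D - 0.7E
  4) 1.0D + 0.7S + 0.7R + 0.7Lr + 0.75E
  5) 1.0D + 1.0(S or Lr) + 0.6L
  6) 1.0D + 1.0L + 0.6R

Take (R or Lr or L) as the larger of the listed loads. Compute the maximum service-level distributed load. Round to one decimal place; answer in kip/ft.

11.3 kip/ft

(R or Lr or L) → L = 4.1 kip/ft; (S or Lr) → S = 2.3 kip/ft.
1) 1.0(4.7) + 0.7(2.6) + 0.75(4.1) = 4.7 + 1.8 + 3.1 = 9.6
2) 1.0(4.7) = 4.7
3) 0.6(4.7) - 0.7(2.6) = 2.8 - 1.8 = 1.0
4) 1.0(4.7) + 0.7(2.3) + 0.7(3.5) + 0.7(0.8) + 0.75(2.6) = 11.3
5) 1.0(4.7) + 1.0(2.3) + 0.6(4.1) = 4.7 + 2.3 + 2.5 = 9.5
6) 1.0(4.7) + 1.0(4.1) + 0.6(3.5) = 4.7 + 4.1 + 2.1 = 10.9
Combination 4 governs: w = 11.3 kip/ft.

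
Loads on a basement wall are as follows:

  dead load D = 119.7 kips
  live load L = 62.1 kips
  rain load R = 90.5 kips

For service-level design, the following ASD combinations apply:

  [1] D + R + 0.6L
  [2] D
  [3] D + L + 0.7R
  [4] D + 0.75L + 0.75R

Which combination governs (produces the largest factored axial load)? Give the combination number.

[1] 1.0(119.7) + 1.0(90.5) + 0.6(62.1) = 247.5
[2] 1.0(119.7) = 119.7
[3] 1.0(119.7) + 1.0(62.1) + 0.7(90.5) = 245.2
[4] 1.0(119.7) + 0.75(62.1) + 0.75(90.5) = 234.2
The largest value is 247.5 kips from combination 1.

Combination 1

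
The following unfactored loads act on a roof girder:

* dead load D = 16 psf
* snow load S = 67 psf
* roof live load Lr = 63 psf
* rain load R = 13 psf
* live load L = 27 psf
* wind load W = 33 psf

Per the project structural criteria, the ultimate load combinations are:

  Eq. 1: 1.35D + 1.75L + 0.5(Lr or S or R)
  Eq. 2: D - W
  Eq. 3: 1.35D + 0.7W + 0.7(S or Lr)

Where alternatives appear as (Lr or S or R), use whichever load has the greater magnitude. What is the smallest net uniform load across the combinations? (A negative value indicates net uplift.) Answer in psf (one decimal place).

(Lr or S or R) → S = 67 psf; (S or Lr) → S = 67 psf.
Eq. 1: 1.35(16) + 1.75(27) + 0.5(67) = 102.4
Eq. 2: 1.0(16) - 1.0(33) = -17.0
Eq. 3: 1.35(16) + 0.7(33) + 0.7(67) = 91.6
Combination 2 gives the minimum: -17.0 psf.

-17.0 psf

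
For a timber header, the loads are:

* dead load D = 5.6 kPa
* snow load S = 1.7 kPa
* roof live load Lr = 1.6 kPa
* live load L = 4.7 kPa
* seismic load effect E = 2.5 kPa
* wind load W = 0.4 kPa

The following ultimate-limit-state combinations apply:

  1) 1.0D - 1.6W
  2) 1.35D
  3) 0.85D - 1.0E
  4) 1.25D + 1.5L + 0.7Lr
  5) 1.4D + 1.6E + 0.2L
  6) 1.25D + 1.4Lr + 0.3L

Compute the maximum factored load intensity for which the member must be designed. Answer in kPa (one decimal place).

15.2 kPa

1) 1.0(5.6) - 1.6(0.4) = 5.6 - 0.6 = 5.0
2) 1.35(5.6) = 7.6
3) 0.85(5.6) - 1.0(2.5) = 4.8 - 2.5 = 2.3
4) 1.25(5.6) + 1.5(4.7) + 0.7(1.6) = 7.0 + 7.1 + 1.1 = 15.2
5) 1.4(5.6) + 1.6(2.5) + 0.2(4.7) = 12.8
6) 1.25(5.6) + 1.4(1.6) + 0.3(4.7) = 10.7
Maximum is from combination 4.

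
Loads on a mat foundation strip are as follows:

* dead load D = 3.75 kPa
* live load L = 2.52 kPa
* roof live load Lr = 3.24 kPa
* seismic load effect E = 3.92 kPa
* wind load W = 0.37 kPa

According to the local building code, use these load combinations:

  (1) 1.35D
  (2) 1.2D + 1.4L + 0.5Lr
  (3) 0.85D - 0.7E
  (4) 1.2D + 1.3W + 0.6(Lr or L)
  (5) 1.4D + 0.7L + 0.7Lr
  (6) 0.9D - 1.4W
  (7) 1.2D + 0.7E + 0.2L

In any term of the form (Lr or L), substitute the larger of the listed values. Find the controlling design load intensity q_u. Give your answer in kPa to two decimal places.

(Lr or L) → Lr = 3.24 kPa.
(1) 1.35(3.75) = 5.06
(2) 1.2(3.75) + 1.4(2.52) + 0.5(3.24) = 4.50 + 3.53 + 1.62 = 9.65
(3) 0.85(3.75) - 0.7(3.92) = 0.44
(4) 1.2(3.75) + 1.3(0.37) + 0.6(3.24) = 6.93
(5) 1.4(3.75) + 0.7(2.52) + 0.7(3.24) = 5.25 + 1.76 + 2.27 = 9.28
(6) 0.9(3.75) - 1.4(0.37) = 3.38 - 0.52 = 2.86
(7) 1.2(3.75) + 0.7(3.92) + 0.2(2.52) = 7.75
Maximum is from combination 2.

9.65 kPa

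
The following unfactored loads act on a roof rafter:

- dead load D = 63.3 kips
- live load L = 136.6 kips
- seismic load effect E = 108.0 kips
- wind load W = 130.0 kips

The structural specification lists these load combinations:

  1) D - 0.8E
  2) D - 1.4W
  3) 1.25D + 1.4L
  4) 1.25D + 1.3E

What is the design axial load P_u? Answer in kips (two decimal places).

270.37 kips

1) 1.0(63.3) - 0.8(108.0) = 63.30 - 86.40 = -23.10
2) 1.0(63.3) - 1.4(130.0) = 63.30 - 182.00 = -118.70
3) 1.25(63.3) + 1.4(136.6) = 79.13 + 191.24 = 270.37
4) 1.25(63.3) + 1.3(108.0) = 79.13 + 140.40 = 219.53
Maximum is from combination 3.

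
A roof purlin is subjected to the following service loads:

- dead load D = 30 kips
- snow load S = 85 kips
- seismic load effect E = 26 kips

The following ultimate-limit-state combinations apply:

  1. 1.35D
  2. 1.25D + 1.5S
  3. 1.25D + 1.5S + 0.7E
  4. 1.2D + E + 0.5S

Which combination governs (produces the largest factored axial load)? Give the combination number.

Combination 3

1. 1.35(30) = 40.5
2. 1.25(30) + 1.5(85) = 37.5 + 127.5 = 165.0
3. 1.25(30) + 1.5(85) + 0.7(26) = 37.5 + 127.5 + 18.2 = 183.2
4. 1.2(30) + 1.0(26) + 0.5(85) = 36.0 + 26.0 + 42.5 = 104.5
The largest value is 183.2 kips from combination 3.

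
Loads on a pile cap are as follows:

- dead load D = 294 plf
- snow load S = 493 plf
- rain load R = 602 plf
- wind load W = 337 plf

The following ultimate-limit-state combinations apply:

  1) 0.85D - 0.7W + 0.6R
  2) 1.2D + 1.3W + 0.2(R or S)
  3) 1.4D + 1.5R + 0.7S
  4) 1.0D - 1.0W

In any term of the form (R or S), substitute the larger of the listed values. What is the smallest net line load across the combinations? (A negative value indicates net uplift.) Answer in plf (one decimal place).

-43.0 plf

(R or S) → R = 602 plf.
1) 0.85(294) - 0.7(337) + 0.6(602) = 249.9 - 235.9 + 361.2 = 375.2
2) 1.2(294) + 1.3(337) + 0.2(602) = 352.8 + 438.1 + 120.4 = 911.3
3) 1.4(294) + 1.5(602) + 0.7(493) = 411.6 + 903.0 + 345.1 = 1659.7
4) 1.0(294) - 1.0(337) = 294.0 - 337.0 = -43.0
Combination 4 gives the minimum: -43.0 plf.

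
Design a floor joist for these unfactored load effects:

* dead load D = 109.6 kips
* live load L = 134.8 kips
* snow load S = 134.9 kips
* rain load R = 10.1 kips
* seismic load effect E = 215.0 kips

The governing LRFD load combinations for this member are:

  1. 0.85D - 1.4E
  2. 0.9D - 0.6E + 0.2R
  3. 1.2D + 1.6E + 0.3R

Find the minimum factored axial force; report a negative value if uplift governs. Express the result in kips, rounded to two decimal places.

1. 0.85(109.6) - 1.4(215.0) = 93.16 - 301.00 = -207.84
2. 0.9(109.6) - 0.6(215.0) + 0.2(10.1) = 98.64 - 129.00 + 2.02 = -28.34
3. 1.2(109.6) + 1.6(215.0) + 0.3(10.1) = 131.52 + 344.00 + 3.03 = 478.55
Combination 1 gives the minimum: -207.84 kips.

-207.84 kips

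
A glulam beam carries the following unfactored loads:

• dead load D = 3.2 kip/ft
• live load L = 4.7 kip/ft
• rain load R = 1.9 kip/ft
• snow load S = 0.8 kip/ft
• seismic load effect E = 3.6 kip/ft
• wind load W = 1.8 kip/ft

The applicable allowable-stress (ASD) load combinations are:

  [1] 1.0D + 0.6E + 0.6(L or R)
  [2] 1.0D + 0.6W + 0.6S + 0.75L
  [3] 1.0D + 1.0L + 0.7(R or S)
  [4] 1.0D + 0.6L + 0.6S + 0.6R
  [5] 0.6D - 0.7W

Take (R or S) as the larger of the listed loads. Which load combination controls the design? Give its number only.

(L or R) → L = 4.7 kip/ft; (R or S) → R = 1.9 kip/ft.
[1] 1.0(3.2) + 0.6(3.6) + 0.6(4.7) = 3.2 + 2.2 + 2.8 = 8.2
[2] 1.0(3.2) + 0.6(1.8) + 0.6(0.8) + 0.75(4.7) = 3.2 + 1.1 + 0.5 + 3.5 = 8.3
[3] 1.0(3.2) + 1.0(4.7) + 0.7(1.9) = 3.2 + 4.7 + 1.3 = 9.2
[4] 1.0(3.2) + 0.6(4.7) + 0.6(0.8) + 0.6(1.9) = 3.2 + 2.8 + 0.5 + 1.1 = 7.6
[5] 0.6(3.2) - 0.7(1.8) = 0.7
The largest value is 9.2 kip/ft from combination 3.

Combination 3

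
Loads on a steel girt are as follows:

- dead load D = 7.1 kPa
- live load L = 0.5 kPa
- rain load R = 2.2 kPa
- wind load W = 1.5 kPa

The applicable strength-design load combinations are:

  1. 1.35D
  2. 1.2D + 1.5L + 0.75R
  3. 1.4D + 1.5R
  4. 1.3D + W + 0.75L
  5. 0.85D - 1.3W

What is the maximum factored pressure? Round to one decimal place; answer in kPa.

13.2 kPa

1. 1.35(7.1) = 9.6
2. 1.2(7.1) + 1.5(0.5) + 0.75(2.2) = 10.9
3. 1.4(7.1) + 1.5(2.2) = 9.9 + 3.3 = 13.2
4. 1.3(7.1) + 1.0(1.5) + 0.75(0.5) = 9.2 + 1.5 + 0.4 = 11.1
5. 0.85(7.1) - 1.3(1.5) = 4.1
Maximum is from combination 3.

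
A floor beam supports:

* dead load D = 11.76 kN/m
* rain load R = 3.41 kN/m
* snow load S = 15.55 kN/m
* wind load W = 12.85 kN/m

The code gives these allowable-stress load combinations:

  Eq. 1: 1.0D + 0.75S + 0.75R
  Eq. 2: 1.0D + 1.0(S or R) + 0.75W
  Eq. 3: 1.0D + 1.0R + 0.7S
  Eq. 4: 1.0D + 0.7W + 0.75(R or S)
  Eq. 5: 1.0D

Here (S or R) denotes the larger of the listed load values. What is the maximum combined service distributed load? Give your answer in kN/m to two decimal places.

36.95 kN/m

(S or R) → S = 15.55 kN/m; (R or S) → S = 15.55 kN/m.
Eq. 1: 1.0(11.76) + 0.75(15.55) + 0.75(3.41) = 11.76 + 11.66 + 2.56 = 25.98
Eq. 2: 1.0(11.76) + 1.0(15.55) + 0.75(12.85) = 11.76 + 15.55 + 9.64 = 36.95
Eq. 3: 1.0(11.76) + 1.0(3.41) + 0.7(15.55) = 11.76 + 3.41 + 10.89 = 26.06
Eq. 4: 1.0(11.76) + 0.7(12.85) + 0.75(15.55) = 11.76 + 9.00 + 11.66 = 32.42
Eq. 5: 1.0(11.76) = 11.76
The controlling combination is 2, giving 36.95 kN/m.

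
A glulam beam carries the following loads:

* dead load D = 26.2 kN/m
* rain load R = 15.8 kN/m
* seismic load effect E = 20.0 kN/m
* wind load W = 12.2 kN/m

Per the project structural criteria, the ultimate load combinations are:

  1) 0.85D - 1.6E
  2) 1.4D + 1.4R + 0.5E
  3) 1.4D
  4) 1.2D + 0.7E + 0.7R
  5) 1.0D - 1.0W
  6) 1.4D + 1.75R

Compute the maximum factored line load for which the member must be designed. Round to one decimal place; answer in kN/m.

68.8 kN/m

1) 0.85(26.2) - 1.6(20.0) = 22.3 - 32.0 = -9.7
2) 1.4(26.2) + 1.4(15.8) + 0.5(20.0) = 36.7 + 22.1 + 10.0 = 68.8
3) 1.4(26.2) = 36.7
4) 1.2(26.2) + 0.7(20.0) + 0.7(15.8) = 31.4 + 14.0 + 11.1 = 56.5
5) 1.0(26.2) - 1.0(12.2) = 26.2 - 12.2 = 14.0
6) 1.4(26.2) + 1.75(15.8) = 64.3
The controlling combination is 2, giving 68.8 kN/m.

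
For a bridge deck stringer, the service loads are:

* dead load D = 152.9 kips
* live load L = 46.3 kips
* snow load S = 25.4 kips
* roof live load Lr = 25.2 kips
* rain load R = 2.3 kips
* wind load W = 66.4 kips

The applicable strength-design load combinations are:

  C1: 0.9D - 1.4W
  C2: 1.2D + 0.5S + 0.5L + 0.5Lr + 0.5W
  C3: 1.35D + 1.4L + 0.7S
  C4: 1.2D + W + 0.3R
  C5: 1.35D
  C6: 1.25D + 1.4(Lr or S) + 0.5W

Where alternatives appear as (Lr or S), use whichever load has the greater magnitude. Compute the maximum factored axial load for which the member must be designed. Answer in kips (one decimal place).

289.0 kips

(Lr or S) → S = 25.4 kips.
C1: 0.9(152.9) - 1.4(66.4) = 44.7
C2: 1.2(152.9) + 0.5(25.4) + 0.5(46.3) + 0.5(25.2) + 0.5(66.4) = 265.1
C3: 1.35(152.9) + 1.4(46.3) + 0.7(25.4) = 289.0
C4: 1.2(152.9) + 1.0(66.4) + 0.3(2.3) = 250.6
C5: 1.35(152.9) = 206.4
C6: 1.25(152.9) + 1.4(25.4) + 0.5(66.4) = 259.9
Maximum is from combination 3.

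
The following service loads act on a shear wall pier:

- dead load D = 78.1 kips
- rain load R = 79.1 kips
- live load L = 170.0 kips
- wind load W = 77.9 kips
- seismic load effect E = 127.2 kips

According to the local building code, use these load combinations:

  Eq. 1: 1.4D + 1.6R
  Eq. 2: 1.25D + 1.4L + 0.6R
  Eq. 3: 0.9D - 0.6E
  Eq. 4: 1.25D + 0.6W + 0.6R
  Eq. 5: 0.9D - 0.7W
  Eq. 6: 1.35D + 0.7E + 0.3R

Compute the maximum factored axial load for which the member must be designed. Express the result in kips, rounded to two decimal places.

383.09 kips

Eq. 1: 1.4(78.1) + 1.6(79.1) = 109.34 + 126.56 = 235.90
Eq. 2: 1.25(78.1) + 1.4(170.0) + 0.6(79.1) = 97.63 + 238.00 + 47.46 = 383.09
Eq. 3: 0.9(78.1) - 0.6(127.2) = 70.29 - 76.32 = -6.03
Eq. 4: 1.25(78.1) + 0.6(77.9) + 0.6(79.1) = 97.63 + 46.74 + 47.46 = 191.83
Eq. 5: 0.9(78.1) - 0.7(77.9) = 70.29 - 54.53 = 15.76
Eq. 6: 1.35(78.1) + 0.7(127.2) + 0.3(79.1) = 105.44 + 89.04 + 23.73 = 218.21
Combination 2 governs: P_u = 383.09 kips.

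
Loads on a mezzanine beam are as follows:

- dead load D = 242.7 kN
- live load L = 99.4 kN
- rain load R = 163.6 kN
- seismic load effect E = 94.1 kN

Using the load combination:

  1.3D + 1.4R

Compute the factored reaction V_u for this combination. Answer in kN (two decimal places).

544.55 kN

1.3(242.7) + 1.4(163.6) = 315.51 + 229.04 = 544.55
V_u = 544.55 kN.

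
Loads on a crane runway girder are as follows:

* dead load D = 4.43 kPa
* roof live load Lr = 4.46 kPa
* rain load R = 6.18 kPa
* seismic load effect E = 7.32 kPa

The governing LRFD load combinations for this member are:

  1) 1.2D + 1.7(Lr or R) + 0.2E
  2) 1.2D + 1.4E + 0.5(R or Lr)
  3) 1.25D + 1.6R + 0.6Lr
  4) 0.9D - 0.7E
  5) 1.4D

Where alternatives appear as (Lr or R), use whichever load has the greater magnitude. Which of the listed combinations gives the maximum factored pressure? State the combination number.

(Lr or R) → R = 6.18 kPa; (R or Lr) → R = 6.18 kPa.
1) 1.2(4.43) + 1.7(6.18) + 0.2(7.32) = 5.32 + 10.51 + 1.46 = 17.29
2) 1.2(4.43) + 1.4(7.32) + 0.5(6.18) = 18.65
3) 1.25(4.43) + 1.6(6.18) + 0.6(4.46) = 18.10
4) 0.9(4.43) - 0.7(7.32) = -1.14
5) 1.4(4.43) = 6.20
The largest value is 18.65 kPa from combination 2.

Combination 2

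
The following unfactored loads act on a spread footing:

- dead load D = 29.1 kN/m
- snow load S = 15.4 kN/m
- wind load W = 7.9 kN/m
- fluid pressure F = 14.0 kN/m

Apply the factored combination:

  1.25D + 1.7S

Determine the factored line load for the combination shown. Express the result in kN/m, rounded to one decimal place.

1.25(29.1) + 1.7(15.4) = 36.4 + 26.2 = 62.6
w_u = 62.6 kN/m.

62.6 kN/m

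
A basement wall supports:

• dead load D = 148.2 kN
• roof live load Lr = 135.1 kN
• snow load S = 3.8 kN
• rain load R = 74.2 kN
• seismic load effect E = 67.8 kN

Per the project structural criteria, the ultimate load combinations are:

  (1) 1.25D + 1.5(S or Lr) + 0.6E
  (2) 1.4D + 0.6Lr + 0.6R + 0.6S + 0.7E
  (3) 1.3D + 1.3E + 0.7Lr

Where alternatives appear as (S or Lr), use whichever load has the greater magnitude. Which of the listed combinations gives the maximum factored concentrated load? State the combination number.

Combination 1

(S or Lr) → Lr = 135.1 kN.
(1) 1.25(148.2) + 1.5(135.1) + 0.6(67.8) = 428.6
(2) 1.4(148.2) + 0.6(135.1) + 0.6(74.2) + 0.6(3.8) + 0.7(67.8) = 382.8
(3) 1.3(148.2) + 1.3(67.8) + 0.7(135.1) = 192.7 + 88.1 + 94.6 = 375.4
The largest value is 428.6 kN from combination 1.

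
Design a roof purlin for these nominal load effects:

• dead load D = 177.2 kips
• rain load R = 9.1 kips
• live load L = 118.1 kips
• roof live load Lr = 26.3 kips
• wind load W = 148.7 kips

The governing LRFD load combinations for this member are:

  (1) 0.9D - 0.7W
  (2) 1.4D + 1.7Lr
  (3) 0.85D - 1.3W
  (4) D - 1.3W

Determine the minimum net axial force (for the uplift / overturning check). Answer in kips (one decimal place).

-42.7 kips

(1) 0.9(177.2) - 0.7(148.7) = 159.5 - 104.1 = 55.4
(2) 1.4(177.2) + 1.7(26.3) = 248.1 + 44.7 = 292.8
(3) 0.85(177.2) - 1.3(148.7) = 150.6 - 193.3 = -42.7
(4) 1.0(177.2) - 1.3(148.7) = 177.2 - 193.3 = -16.1
Combination 3 gives the minimum: -42.7 kips.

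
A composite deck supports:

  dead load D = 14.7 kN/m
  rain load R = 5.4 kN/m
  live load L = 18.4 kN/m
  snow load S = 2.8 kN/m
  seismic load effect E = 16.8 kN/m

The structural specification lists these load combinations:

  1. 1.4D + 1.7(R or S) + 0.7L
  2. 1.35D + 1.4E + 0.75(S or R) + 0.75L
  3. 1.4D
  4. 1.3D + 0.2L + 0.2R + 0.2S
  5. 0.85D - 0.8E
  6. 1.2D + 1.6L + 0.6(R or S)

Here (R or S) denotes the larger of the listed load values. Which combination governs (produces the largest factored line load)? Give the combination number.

Combination 2

(R or S) → R = 5.4 kN/m; (S or R) → R = 5.4 kN/m.
1. 1.4(14.7) + 1.7(5.4) + 0.7(18.4) = 20.58 + 9.18 + 12.88 = 42.64
2. 1.35(14.7) + 1.4(16.8) + 0.75(5.4) + 0.75(18.4) = 19.85 + 23.52 + 4.05 + 13.80 = 61.22
3. 1.4(14.7) = 20.58
4. 1.3(14.7) + 0.2(18.4) + 0.2(5.4) + 0.2(2.8) = 19.11 + 3.68 + 1.08 + 0.56 = 24.43
5. 0.85(14.7) - 0.8(16.8) = -0.95
6. 1.2(14.7) + 1.6(18.4) + 0.6(5.4) = 17.64 + 29.44 + 3.24 = 50.32
The largest value is 61.22 kN/m from combination 2.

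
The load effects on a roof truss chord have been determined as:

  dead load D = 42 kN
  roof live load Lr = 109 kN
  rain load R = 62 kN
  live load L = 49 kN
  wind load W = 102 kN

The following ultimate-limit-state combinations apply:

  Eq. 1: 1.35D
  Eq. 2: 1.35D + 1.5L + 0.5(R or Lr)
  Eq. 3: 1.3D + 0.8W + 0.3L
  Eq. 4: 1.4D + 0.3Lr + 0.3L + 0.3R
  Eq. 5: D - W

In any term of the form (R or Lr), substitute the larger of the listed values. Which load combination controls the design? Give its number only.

Combination 2

(R or Lr) → Lr = 109 kN.
Eq. 1: 1.35(42) = 56.70
Eq. 2: 1.35(42) + 1.5(49) + 0.5(109) = 184.70
Eq. 3: 1.3(42) + 0.8(102) + 0.3(49) = 150.90
Eq. 4: 1.4(42) + 0.3(109) + 0.3(49) + 0.3(62) = 124.80
Eq. 5: 1.0(42) - 1.0(102) = -60.00
The largest value is 184.70 kN from combination 2.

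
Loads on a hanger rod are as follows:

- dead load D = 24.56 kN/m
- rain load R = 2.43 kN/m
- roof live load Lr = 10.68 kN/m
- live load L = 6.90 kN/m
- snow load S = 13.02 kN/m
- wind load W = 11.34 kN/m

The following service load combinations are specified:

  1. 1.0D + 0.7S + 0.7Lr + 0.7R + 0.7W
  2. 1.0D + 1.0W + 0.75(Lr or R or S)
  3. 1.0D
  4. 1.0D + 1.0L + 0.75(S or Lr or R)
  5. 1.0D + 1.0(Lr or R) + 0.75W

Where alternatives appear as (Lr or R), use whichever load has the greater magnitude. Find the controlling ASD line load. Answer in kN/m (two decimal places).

(Lr or R or S) → S = 13.02 kN/m; (S or Lr or R) → S = 13.02 kN/m; (Lr or R) → Lr = 10.68 kN/m.
1. 1.0(24.56) + 0.7(13.02) + 0.7(10.68) + 0.7(2.43) + 0.7(11.34) = 50.79
2. 1.0(24.56) + 1.0(11.34) + 0.75(13.02) = 45.67
3. 1.0(24.56) = 24.56
4. 1.0(24.56) + 1.0(6.90) + 0.75(13.02) = 41.23
5. 1.0(24.56) + 1.0(10.68) + 0.75(11.34) = 43.75
Maximum is from combination 1.

50.79 kN/m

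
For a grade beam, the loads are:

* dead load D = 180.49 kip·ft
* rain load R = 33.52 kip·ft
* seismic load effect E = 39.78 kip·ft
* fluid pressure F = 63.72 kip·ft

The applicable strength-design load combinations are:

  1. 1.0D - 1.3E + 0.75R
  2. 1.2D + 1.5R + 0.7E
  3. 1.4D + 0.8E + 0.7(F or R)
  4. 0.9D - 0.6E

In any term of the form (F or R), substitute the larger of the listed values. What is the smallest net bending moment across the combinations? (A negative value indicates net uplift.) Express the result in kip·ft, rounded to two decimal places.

138.57 kip·ft

(F or R) → F = 63.72 kip·ft.
1. 1.0(180.49) - 1.3(39.78) + 0.75(33.52) = 180.49 - 51.71 + 25.14 = 153.92
2. 1.2(180.49) + 1.5(33.52) + 0.7(39.78) = 294.71
3. 1.4(180.49) + 0.8(39.78) + 0.7(63.72) = 252.69 + 31.82 + 44.60 = 329.11
4. 0.9(180.49) - 0.6(39.78) = 162.44 - 23.87 = 138.57
Combination 4 gives the minimum: 138.57 kip·ft.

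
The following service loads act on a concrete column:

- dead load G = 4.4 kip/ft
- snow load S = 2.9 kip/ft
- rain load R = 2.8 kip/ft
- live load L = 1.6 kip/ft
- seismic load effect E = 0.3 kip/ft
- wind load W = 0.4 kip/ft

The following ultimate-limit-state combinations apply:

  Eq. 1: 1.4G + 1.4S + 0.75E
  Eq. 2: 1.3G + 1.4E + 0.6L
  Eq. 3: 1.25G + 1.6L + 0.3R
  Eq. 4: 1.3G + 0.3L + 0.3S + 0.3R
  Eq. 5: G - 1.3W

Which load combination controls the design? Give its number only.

Eq. 1: 1.4(4.4) + 1.4(2.9) + 0.75(0.3) = 10.4
Eq. 2: 1.3(4.4) + 1.4(0.3) + 0.6(1.6) = 5.7 + 0.4 + 1.0 = 7.1
Eq. 3: 1.25(4.4) + 1.6(1.6) + 0.3(2.8) = 5.5 + 2.6 + 0.8 = 8.9
Eq. 4: 1.3(4.4) + 0.3(1.6) + 0.3(2.9) + 0.3(2.8) = 5.7 + 0.5 + 0.9 + 0.8 = 7.9
Eq. 5: 1.0(4.4) - 1.3(0.4) = 4.4 - 0.5 = 3.9
The largest value is 10.4 kip/ft from combination 1.

Combination 1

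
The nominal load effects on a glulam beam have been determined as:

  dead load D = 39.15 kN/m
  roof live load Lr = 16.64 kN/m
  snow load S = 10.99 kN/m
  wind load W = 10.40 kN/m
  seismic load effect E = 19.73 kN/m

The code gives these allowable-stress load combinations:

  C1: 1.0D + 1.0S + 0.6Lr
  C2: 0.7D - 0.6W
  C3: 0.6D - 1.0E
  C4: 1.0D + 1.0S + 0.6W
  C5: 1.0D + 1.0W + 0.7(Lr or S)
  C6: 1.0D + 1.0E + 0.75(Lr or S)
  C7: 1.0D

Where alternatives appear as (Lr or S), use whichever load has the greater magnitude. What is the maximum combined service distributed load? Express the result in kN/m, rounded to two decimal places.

(Lr or S) → Lr = 16.64 kN/m.
C1: 1.0(39.15) + 1.0(10.99) + 0.6(16.64) = 39.15 + 10.99 + 9.98 = 60.12
C2: 0.7(39.15) - 0.6(10.40) = 27.41 - 6.24 = 21.17
C3: 0.6(39.15) - 1.0(19.73) = 23.49 - 19.73 = 3.76
C4: 1.0(39.15) + 1.0(10.99) + 0.6(10.40) = 39.15 + 10.99 + 6.24 = 56.38
C5: 1.0(39.15) + 1.0(10.40) + 0.7(16.64) = 39.15 + 10.40 + 11.65 = 61.20
C6: 1.0(39.15) + 1.0(19.73) + 0.75(16.64) = 39.15 + 19.73 + 12.48 = 71.36
C7: 1.0(39.15) = 39.15
Maximum is from combination 6.

71.36 kN/m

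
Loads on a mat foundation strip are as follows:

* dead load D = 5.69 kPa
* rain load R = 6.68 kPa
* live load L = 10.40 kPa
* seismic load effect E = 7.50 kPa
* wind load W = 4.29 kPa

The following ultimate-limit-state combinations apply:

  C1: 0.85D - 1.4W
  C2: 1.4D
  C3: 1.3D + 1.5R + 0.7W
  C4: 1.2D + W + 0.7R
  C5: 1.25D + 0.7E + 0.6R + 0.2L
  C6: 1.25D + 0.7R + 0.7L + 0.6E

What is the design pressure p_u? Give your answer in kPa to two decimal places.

C1: 0.85(5.69) - 1.4(4.29) = 4.84 - 6.01 = -1.17
C2: 1.4(5.69) = 7.97
C3: 1.3(5.69) + 1.5(6.68) + 0.7(4.29) = 7.40 + 10.02 + 3.00 = 20.42
C4: 1.2(5.69) + 1.0(4.29) + 0.7(6.68) = 15.79
C5: 1.25(5.69) + 0.7(7.50) + 0.6(6.68) + 0.2(10.40) = 7.11 + 5.25 + 4.01 + 2.08 = 18.45
C6: 1.25(5.69) + 0.7(6.68) + 0.7(10.40) + 0.6(7.50) = 7.11 + 4.68 + 7.28 + 4.50 = 23.57
Maximum is from combination 6.

23.57 kPa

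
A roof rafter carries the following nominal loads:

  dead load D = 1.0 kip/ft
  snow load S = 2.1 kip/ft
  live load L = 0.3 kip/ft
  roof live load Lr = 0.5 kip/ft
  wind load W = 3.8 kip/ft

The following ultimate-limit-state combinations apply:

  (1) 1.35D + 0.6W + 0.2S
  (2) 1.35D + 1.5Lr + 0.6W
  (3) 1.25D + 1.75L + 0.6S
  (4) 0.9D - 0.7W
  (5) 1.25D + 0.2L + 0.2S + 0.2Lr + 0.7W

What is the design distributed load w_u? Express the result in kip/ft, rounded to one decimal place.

(1) 1.35(1.0) + 0.6(3.8) + 0.2(2.1) = 1.4 + 2.3 + 0.4 = 4.1
(2) 1.35(1.0) + 1.5(0.5) + 0.6(3.8) = 4.4
(3) 1.25(1.0) + 1.75(0.3) + 0.6(2.1) = 3.0
(4) 0.9(1.0) - 0.7(3.8) = 0.9 - 2.7 = -1.8
(5) 1.25(1.0) + 0.2(0.3) + 0.2(2.1) + 0.2(0.5) + 0.7(3.8) = 4.5
Maximum is from combination 5.

4.5 kip/ft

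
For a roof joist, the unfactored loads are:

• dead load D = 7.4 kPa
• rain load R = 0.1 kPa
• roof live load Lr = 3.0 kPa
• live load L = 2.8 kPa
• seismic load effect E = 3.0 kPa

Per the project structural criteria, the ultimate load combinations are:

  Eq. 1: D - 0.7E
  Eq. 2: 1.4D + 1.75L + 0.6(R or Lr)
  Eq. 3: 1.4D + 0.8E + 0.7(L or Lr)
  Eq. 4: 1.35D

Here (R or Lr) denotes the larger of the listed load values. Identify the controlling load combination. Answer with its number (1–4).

Combination 2

(R or Lr) → Lr = 3.0 kPa; (L or Lr) → Lr = 3.0 kPa.
Eq. 1: 1.0(7.4) - 0.7(3.0) = 5.30
Eq. 2: 1.4(7.4) + 1.75(2.8) + 0.6(3.0) = 17.06
Eq. 3: 1.4(7.4) + 0.8(3.0) + 0.7(3.0) = 14.86
Eq. 4: 1.35(7.4) = 9.99
The largest value is 17.06 kPa from combination 2.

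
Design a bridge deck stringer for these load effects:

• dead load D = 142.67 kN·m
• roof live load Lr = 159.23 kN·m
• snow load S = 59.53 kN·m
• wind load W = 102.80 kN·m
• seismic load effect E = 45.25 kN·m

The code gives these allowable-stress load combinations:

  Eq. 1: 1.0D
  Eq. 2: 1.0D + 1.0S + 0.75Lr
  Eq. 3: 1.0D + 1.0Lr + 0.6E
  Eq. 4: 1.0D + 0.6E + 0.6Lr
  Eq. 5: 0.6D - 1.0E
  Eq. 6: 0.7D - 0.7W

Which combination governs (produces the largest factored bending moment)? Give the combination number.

Combination 3

Eq. 1: 1.0(142.67) = 142.67
Eq. 2: 1.0(142.67) + 1.0(59.53) + 0.75(159.23) = 142.67 + 59.53 + 119.42 = 321.62
Eq. 3: 1.0(142.67) + 1.0(159.23) + 0.6(45.25) = 142.67 + 159.23 + 27.15 = 329.05
Eq. 4: 1.0(142.67) + 0.6(45.25) + 0.6(159.23) = 142.67 + 27.15 + 95.54 = 265.36
Eq. 5: 0.6(142.67) - 1.0(45.25) = 85.60 - 45.25 = 40.35
Eq. 6: 0.7(142.67) - 0.7(102.80) = 99.87 - 71.96 = 27.91
The largest value is 329.05 kN·m from combination 3.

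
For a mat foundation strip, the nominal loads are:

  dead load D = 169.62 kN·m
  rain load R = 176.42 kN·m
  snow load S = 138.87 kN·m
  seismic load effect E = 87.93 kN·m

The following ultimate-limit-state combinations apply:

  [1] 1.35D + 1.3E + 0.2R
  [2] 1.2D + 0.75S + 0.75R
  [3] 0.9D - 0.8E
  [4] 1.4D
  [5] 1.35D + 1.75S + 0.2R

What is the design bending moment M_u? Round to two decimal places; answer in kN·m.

507.29 kN·m

[1] 1.35(169.62) + 1.3(87.93) + 0.2(176.42) = 378.58
[2] 1.2(169.62) + 0.75(138.87) + 0.75(176.42) = 440.01
[3] 0.9(169.62) - 0.8(87.93) = 82.31
[4] 1.4(169.62) = 237.47
[5] 1.35(169.62) + 1.75(138.87) + 0.2(176.42) = 507.29
Maximum is from combination 5.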